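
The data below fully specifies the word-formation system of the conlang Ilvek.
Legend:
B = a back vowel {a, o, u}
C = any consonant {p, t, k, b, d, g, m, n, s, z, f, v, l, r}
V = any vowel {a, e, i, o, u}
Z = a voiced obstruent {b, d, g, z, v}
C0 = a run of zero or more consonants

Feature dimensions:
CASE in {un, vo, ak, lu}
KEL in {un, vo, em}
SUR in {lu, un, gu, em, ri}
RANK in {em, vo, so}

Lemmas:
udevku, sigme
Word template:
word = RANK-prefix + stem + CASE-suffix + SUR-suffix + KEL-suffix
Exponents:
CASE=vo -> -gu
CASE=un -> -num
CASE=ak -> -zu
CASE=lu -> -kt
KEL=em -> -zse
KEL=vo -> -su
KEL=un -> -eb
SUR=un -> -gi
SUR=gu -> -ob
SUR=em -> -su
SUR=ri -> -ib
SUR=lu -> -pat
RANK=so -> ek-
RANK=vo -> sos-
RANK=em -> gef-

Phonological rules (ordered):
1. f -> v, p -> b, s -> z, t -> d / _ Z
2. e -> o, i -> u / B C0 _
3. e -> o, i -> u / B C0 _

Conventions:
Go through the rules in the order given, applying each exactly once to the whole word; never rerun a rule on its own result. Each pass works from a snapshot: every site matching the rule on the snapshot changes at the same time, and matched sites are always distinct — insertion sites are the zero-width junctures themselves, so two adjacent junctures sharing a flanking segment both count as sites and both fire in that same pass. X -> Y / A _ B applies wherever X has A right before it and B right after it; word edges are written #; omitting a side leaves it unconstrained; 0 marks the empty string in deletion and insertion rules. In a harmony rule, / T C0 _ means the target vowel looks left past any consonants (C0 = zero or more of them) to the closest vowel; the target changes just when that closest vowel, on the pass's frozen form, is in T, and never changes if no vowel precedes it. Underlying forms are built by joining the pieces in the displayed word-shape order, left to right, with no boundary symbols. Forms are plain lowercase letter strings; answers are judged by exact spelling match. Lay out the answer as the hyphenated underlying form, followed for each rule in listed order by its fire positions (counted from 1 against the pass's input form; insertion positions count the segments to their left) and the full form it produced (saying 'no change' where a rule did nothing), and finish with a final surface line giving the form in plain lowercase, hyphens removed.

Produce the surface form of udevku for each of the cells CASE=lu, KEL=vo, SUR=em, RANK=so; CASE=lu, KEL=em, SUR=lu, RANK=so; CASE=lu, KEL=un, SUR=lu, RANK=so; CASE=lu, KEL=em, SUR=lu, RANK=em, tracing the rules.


cell CASE=lu, KEL=vo, SUR=em, RANK=so:
underlying: ek-udevku-kt-su-su
1. f -> v, p -> b, s -> z, t -> d / _ Z: no change
2. e -> o, i -> u / B C0 _: fires at position(s) 5: ekudovkuktsusu
3. e -> o, i -> u / B C0 _: no change
surface: ekudovkuktsusu

cell CASE=lu, KEL=em, SUR=lu, RANK=so:
underlying: ek-udevku-kt-pat-zse
1. f -> v, p -> b, s -> z, t -> d / _ Z: fires at position(s) 13: ekudevkuktpadzse
2. e -> o, i -> u / B C0 _: fires at position(s) 5, 16: ekudovkuktpadzso
3. e -> o, i -> u / B C0 _: no change
surface: ekudovkuktpadzso

cell CASE=lu, KEL=un, SUR=lu, RANK=so:
underlying: ek-udevku-kt-pat-eb
1. f -> v, p -> b, s -> z, t -> d / _ Z: no change
2. e -> o, i -> u / B C0 _: fires at position(s) 5, 14: ekudovkuktpatob
3. e -> o, i -> u / B C0 _: no change
surface: ekudovkuktpatob

cell CASE=lu, KEL=em, SUR=lu, RANK=em:
underlying: gef-udevku-kt-pat-zse
1. f -> v, p -> b, s -> z, t -> d / _ Z: fires at position(s) 14: gefudevkuktpadzse
2. e -> o, i -> u / B C0 _: fires at position(s) 6, 17: gefudovkuktpadzso
3. e -> o, i -> u / B C0 _: no change
surface: gefudovkuktpadzso


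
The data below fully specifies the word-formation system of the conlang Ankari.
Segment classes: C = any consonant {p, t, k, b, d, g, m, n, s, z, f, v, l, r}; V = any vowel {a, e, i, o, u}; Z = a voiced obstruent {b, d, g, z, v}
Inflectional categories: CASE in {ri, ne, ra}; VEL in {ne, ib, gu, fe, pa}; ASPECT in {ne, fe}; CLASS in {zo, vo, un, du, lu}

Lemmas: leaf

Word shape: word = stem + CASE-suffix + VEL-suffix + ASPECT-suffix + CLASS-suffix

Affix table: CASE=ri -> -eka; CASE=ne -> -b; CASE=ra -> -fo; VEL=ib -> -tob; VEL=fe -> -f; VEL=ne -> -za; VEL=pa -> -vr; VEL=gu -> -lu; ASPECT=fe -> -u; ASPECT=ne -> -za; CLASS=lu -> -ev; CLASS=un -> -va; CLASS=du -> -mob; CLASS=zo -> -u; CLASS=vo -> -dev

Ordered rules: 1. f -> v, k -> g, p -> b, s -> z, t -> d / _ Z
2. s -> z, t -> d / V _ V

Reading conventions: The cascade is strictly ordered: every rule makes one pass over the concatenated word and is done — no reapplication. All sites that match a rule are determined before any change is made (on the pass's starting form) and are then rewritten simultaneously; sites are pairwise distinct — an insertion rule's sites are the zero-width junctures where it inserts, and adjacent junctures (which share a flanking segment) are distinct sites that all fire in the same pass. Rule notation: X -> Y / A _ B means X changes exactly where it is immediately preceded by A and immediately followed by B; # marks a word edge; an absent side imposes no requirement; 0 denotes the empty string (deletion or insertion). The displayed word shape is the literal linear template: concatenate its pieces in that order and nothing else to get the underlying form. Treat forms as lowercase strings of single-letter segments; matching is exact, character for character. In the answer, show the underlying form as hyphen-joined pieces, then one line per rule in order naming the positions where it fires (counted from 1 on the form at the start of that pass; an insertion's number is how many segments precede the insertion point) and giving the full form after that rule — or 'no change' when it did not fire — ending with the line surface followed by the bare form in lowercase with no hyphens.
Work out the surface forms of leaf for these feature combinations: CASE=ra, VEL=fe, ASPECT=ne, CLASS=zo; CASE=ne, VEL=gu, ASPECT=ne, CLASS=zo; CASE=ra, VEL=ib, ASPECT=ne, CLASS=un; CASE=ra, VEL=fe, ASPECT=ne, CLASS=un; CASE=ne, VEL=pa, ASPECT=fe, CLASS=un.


cell CASE=ra, VEL=fe, ASPECT=ne, CLASS=zo:
underlying: leaf-fo-f-za-u
1. f -> v, k -> g, p -> b, s -> z, t -> d / _ Z: fires at position(s) 7: leaffovzau
2. s -> z, t -> d / V _ V: no change
surface: leaffovzau

cell CASE=ne, VEL=gu, ASPECT=ne, CLASS=zo:
underlying: leaf-b-lu-za-u
1. f -> v, k -> g, p -> b, s -> z, t -> d / _ Z: fires at position(s) 4: leavbluzau
2. s -> z, t -> d / V _ V: no change
surface: leavbluzau

cell CASE=ra, VEL=ib, ASPECT=ne, CLASS=un:
underlying: leaf-fo-tob-za-va
1. f -> v, k -> g, p -> b, s -> z, t -> d / _ Z: no change
2. s -> z, t -> d / V _ V: fires at position(s) 7: leaffodobzava
surface: leaffodobzava

cell CASE=ra, VEL=fe, ASPECT=ne, CLASS=un:
underlying: leaf-fo-f-za-va
1. f -> v, k -> g, p -> b, s -> z, t -> d / _ Z: fires at position(s) 7: leaffovzava
2. s -> z, t -> d / V _ V: no change
surface: leaffovzava

cell CASE=ne, VEL=pa, ASPECT=fe, CLASS=un:
underlying: leaf-b-vr-u-va
1. f -> v, k -> g, p -> b, s -> z, t -> d / _ Z: fires at position(s) 4: leavbvruva
2. s -> z, t -> d / V _ V: no change
surface: leavbvruva


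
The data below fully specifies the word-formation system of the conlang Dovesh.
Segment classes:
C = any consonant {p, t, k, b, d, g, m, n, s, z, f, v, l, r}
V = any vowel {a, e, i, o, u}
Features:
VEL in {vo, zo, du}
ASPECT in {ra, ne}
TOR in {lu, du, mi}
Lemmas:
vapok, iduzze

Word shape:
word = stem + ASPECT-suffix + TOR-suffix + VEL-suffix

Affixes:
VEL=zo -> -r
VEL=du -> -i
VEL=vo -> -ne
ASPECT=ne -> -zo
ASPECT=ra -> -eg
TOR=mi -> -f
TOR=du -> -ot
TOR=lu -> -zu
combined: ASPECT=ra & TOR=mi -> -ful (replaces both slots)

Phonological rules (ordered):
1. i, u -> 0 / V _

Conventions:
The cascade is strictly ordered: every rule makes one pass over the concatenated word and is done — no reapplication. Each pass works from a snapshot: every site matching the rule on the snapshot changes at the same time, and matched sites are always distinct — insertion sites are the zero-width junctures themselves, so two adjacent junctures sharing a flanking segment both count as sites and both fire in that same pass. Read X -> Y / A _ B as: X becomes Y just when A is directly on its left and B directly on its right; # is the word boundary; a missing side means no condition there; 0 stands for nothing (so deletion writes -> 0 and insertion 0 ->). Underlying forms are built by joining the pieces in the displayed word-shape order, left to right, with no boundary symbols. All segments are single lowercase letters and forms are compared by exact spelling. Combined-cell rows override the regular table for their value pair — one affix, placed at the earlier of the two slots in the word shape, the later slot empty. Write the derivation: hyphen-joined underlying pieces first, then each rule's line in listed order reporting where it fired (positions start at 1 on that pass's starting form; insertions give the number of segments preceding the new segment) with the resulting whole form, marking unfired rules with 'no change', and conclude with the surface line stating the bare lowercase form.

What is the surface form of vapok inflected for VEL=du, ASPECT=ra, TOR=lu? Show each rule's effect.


underlying: vapok-eg-zu-i
1. i, u -> 0 / V _: fires at position(s) 10: vapokegzu
surface: vapokegzu


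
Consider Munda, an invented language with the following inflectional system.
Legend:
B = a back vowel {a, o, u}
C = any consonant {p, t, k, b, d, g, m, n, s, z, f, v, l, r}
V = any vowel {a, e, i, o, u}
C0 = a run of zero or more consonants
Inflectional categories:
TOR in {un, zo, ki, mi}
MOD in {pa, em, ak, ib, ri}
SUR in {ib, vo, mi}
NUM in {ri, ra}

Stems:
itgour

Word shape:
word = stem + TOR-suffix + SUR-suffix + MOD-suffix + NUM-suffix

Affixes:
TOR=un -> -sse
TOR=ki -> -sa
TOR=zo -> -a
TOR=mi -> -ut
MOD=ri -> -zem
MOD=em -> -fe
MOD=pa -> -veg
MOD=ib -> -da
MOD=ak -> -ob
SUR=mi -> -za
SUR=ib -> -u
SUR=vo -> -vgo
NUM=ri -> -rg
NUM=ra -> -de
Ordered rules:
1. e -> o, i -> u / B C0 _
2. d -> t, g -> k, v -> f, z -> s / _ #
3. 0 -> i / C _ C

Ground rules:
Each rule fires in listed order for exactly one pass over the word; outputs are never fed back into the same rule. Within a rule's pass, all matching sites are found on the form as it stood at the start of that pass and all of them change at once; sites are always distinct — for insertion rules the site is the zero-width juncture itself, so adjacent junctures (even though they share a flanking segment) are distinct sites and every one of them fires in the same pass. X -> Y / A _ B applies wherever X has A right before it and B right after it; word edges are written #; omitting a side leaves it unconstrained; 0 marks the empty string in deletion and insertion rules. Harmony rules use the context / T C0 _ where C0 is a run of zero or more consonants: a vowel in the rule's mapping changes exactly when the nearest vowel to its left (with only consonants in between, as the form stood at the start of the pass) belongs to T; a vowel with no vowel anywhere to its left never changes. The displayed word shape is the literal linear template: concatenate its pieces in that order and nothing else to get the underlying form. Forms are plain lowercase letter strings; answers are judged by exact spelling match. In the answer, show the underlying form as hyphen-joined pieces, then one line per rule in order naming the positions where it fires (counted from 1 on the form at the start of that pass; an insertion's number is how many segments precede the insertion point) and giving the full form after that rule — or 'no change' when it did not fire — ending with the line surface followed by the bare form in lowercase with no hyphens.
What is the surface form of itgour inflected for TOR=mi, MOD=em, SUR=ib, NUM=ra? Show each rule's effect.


underlying: itgour-ut-u-fe-de
1. e -> o, i -> u / B C0 _: fires at position(s) 11: itgourutufode
2. d -> t, g -> k, v -> f, z -> s / _ #: no change
3. 0 -> i / C _ C: inserts after position(s) 2: itigourutufode
surface: itigourutufode


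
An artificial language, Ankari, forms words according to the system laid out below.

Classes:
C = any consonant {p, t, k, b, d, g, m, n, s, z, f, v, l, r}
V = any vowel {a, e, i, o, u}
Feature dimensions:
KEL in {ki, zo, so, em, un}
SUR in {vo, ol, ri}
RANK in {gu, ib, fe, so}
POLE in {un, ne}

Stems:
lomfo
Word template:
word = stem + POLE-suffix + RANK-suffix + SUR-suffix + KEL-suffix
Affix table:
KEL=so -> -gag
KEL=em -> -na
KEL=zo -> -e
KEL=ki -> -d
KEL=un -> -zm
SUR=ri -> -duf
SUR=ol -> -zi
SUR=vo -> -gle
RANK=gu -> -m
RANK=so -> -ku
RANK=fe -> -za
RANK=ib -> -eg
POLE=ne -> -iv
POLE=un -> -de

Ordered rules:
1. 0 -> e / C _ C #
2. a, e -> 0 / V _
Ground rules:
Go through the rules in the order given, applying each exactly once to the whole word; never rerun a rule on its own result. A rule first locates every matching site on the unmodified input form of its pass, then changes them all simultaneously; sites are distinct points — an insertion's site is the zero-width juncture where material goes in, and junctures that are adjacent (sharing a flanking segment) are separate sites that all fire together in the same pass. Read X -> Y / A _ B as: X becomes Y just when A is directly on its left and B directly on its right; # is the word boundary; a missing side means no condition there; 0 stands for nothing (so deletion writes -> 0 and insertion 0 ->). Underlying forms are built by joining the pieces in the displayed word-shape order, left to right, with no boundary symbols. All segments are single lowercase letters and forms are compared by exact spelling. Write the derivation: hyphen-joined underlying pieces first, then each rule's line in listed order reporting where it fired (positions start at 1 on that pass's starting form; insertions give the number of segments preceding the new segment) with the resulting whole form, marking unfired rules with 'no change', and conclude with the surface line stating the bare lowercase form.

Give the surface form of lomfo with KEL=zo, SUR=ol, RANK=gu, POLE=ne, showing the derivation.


underlying: lomfo-iv-m-zi-e
1. 0 -> e / C _ C #: no change
2. a, e -> 0 / V _: fires at position(s) 11: lomfoivmzi
surface: lomfoivmzi


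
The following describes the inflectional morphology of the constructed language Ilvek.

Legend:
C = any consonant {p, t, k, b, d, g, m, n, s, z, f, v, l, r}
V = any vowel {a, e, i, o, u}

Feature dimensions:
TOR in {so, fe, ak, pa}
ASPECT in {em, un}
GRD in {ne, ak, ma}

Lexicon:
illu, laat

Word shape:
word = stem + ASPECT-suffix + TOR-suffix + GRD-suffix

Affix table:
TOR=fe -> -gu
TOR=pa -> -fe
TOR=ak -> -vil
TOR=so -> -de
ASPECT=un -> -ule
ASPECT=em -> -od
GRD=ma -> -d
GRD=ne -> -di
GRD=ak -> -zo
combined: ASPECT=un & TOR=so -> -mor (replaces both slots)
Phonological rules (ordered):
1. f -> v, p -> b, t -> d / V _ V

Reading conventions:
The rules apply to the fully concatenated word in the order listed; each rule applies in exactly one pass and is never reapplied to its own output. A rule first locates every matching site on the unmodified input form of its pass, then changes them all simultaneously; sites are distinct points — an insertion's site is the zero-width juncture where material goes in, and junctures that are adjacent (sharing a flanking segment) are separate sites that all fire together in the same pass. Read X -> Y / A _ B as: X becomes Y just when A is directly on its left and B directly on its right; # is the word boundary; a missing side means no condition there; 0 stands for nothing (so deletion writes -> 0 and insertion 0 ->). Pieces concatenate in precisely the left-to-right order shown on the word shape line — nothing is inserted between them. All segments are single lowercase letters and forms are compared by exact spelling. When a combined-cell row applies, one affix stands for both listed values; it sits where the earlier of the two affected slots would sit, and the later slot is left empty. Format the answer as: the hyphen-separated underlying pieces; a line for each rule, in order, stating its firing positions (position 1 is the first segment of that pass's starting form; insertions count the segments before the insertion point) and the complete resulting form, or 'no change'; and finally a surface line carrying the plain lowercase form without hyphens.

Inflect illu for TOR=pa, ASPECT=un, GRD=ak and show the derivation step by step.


underlying: illu-ule-fe-zo
1. f -> v, p -> b, t -> d / V _ V: fires at position(s) 8: illuulevezo
surface: illuulevezo


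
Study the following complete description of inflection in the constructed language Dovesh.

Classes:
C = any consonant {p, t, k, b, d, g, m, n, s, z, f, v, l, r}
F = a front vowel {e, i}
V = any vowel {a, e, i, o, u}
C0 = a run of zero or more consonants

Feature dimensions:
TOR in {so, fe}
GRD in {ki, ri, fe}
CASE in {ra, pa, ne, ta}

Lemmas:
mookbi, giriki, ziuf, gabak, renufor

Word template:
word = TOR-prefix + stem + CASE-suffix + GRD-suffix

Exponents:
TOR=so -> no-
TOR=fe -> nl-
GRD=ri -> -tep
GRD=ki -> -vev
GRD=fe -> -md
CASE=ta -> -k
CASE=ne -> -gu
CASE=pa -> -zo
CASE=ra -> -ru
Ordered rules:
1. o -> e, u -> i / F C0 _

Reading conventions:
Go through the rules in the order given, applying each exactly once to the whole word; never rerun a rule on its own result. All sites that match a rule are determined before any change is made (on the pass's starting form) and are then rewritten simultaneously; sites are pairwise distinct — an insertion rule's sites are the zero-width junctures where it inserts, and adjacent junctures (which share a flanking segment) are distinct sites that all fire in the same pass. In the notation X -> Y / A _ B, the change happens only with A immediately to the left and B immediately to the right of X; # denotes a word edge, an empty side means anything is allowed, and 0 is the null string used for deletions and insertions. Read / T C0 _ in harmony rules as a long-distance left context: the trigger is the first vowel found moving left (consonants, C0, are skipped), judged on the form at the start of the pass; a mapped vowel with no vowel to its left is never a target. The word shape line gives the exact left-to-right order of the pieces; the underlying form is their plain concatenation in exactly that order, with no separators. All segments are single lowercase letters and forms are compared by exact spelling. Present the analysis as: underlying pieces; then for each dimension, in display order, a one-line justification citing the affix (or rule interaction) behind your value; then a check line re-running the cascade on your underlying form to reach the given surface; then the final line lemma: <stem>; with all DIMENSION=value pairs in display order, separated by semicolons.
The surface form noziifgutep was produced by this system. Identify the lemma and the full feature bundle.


underlying: no-ziuf-gu-tep
TOR=so - signalled by the affix no-
GRD=ri - signalled by the affix -tep
CASE=ne - signalled by the affix -gu
check: noziufgutep -> noziifgutep
lemma: ziuf; TOR=so; GRD=ri; CASE=ne


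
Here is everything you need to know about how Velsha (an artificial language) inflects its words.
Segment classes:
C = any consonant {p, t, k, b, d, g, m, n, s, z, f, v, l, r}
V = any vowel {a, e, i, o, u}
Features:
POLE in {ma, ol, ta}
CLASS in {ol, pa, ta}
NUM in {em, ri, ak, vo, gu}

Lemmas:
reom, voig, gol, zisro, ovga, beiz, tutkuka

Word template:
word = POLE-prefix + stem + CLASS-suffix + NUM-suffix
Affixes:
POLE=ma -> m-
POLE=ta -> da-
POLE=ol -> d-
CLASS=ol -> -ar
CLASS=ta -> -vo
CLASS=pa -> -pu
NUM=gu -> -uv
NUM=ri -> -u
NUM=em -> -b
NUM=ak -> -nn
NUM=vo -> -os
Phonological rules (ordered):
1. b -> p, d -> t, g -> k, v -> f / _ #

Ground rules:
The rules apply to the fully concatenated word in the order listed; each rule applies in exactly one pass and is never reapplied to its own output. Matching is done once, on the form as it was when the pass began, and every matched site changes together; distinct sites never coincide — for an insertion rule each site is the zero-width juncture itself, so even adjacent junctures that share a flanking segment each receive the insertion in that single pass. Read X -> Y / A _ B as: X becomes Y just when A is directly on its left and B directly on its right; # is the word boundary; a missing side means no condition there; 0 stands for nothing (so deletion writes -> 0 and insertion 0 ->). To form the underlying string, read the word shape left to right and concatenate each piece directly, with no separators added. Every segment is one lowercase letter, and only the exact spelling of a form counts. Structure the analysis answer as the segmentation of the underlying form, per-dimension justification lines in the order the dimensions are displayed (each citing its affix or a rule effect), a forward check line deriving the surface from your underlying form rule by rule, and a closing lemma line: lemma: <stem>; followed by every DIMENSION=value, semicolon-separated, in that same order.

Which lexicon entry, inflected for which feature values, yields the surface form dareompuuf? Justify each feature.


underlying: da-reom-pu-uv
POLE=ta - signalled by the affix da-
CLASS=pa - signalled by the affix -pu
NUM=gu - signalled by the affix -uv
check: dareompuuv -> dareompuuf
lemma: reom; POLE=ta; CLASS=pa; NUM=gu


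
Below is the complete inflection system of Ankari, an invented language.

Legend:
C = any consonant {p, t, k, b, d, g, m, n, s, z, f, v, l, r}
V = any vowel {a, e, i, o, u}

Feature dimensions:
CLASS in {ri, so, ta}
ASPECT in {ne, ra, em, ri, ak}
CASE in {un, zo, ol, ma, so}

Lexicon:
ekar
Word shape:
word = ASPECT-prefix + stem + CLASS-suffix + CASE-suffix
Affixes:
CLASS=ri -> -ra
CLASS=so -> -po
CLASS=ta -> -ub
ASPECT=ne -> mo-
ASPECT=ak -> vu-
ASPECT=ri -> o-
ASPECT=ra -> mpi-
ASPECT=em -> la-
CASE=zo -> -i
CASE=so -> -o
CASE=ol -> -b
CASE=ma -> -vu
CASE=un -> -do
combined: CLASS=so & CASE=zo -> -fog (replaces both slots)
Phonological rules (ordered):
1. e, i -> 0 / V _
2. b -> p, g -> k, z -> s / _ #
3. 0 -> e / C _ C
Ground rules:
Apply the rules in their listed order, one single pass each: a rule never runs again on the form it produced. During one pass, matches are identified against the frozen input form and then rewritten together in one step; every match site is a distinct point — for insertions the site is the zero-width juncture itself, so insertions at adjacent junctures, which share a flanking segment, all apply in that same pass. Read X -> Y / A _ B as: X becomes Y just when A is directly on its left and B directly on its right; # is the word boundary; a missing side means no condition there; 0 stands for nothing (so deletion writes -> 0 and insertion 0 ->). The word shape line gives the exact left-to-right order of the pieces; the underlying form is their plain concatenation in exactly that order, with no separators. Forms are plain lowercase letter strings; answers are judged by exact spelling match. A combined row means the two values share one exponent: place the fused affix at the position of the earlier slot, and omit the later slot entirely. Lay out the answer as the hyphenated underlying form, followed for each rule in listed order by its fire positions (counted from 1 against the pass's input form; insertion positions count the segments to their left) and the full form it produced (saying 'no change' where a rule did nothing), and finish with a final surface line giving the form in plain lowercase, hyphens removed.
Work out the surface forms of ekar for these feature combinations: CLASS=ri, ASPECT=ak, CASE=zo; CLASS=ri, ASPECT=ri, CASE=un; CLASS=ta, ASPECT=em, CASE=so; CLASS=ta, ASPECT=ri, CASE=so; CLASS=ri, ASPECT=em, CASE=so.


cell CLASS=ri, ASPECT=ak, CASE=zo:
underlying: vu-ekar-ra-i
1. e, i -> 0 / V _: fires at position(s) 3, 9: vukarra
2. b -> p, g -> k, z -> s / _ #: no change
3. 0 -> e / C _ C: inserts after position(s) 5: vukarera
surface: vukarera

cell CLASS=ri, ASPECT=ri, CASE=un:
underlying: o-ekar-ra-do
1. e, i -> 0 / V _: fires at position(s) 2: okarrado
2. b -> p, g -> k, z -> s / _ #: no change
3. 0 -> e / C _ C: inserts after position(s) 4: okarerado
surface: okarerado

cell CLASS=ta, ASPECT=em, CASE=so:
underlying: la-ekar-ub-o
1. e, i -> 0 / V _: fires at position(s) 3: lakarubo
2. b -> p, g -> k, z -> s / _ #: no change
3. 0 -> e / C _ C: no change
surface: lakarubo

cell CLASS=ta, ASPECT=ri, CASE=so:
underlying: o-ekar-ub-o
1. e, i -> 0 / V _: fires at position(s) 2: okarubo
2. b -> p, g -> k, z -> s / _ #: no change
3. 0 -> e / C _ C: no change
surface: okarubo

cell CLASS=ri, ASPECT=em, CASE=so:
underlying: la-ekar-ra-o
1. e, i -> 0 / V _: fires at position(s) 3: lakarrao
2. b -> p, g -> k, z -> s / _ #: no change
3. 0 -> e / C _ C: inserts after position(s) 5: lakarerao
surface: lakarerao


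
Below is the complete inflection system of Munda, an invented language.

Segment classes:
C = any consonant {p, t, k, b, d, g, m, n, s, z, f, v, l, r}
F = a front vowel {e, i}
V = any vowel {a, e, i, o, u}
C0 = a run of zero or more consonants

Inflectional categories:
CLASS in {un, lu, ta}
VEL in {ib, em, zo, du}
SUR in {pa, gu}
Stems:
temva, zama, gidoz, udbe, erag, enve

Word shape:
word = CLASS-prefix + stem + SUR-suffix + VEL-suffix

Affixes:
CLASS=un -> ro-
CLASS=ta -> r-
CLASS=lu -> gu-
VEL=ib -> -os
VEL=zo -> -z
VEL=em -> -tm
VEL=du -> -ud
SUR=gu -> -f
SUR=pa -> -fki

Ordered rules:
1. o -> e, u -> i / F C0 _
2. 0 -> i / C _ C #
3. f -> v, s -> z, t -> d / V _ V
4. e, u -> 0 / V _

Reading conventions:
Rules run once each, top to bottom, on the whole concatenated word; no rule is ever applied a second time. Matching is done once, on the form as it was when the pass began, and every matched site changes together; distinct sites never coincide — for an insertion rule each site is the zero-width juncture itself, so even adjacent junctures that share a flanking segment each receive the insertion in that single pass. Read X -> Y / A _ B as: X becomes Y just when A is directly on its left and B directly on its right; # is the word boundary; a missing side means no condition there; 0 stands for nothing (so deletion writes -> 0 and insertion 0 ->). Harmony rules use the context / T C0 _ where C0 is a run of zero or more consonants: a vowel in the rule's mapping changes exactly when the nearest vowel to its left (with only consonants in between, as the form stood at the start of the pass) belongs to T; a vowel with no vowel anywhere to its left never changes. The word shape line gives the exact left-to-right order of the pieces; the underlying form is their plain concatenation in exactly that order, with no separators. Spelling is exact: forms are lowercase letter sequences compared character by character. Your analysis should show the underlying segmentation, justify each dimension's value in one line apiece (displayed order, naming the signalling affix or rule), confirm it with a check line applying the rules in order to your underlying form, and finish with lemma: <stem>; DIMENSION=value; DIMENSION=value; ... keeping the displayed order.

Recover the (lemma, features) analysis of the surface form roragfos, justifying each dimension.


underlying: ro-erag-f-os
CLASS=un - signalled by the affix ro-
VEL=ib - signalled by the affix -os
SUR=gu - signalled by the affix -f
check: roeragfos -> roeragfos -> roeragfos -> roeragfos -> roragfos
lemma: erag; CLASS=un; VEL=ib; SUR=gu


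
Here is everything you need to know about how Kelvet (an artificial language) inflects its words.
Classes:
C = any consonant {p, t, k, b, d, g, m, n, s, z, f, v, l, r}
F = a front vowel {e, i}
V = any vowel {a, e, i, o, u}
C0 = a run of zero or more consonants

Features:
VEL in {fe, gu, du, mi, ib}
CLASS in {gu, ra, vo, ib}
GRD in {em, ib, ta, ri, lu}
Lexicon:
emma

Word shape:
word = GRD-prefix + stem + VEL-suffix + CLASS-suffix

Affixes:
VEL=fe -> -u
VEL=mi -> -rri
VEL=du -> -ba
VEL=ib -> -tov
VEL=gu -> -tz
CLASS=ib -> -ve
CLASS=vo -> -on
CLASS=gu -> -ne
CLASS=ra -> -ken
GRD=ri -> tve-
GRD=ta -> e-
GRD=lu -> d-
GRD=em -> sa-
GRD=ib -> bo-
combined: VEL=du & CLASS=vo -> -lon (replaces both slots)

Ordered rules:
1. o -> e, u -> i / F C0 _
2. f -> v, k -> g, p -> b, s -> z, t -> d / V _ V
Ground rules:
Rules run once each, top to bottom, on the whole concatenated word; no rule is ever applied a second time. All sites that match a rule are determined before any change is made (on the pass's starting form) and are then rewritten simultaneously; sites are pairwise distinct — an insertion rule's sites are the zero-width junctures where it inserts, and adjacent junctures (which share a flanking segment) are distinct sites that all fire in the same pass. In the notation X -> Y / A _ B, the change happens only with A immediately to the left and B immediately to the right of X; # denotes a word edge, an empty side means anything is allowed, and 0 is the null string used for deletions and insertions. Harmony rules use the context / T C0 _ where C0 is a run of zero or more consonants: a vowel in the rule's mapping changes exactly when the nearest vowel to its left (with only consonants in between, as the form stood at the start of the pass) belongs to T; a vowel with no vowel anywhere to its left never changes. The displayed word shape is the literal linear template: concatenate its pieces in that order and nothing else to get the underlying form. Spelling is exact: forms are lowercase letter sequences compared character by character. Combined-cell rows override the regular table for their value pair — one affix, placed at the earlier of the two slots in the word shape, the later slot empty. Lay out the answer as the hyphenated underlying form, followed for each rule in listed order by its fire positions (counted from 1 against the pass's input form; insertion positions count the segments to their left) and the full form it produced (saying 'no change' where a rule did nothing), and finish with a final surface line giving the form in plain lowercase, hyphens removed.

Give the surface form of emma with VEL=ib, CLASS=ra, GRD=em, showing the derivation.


underlying: sa-emma-tov-ken
1. o -> e, u -> i / F C0 _: no change
2. f -> v, k -> g, p -> b, s -> z, t -> d / V _ V: fires at position(s) 7: saemmadovken
surface: saemmadovken


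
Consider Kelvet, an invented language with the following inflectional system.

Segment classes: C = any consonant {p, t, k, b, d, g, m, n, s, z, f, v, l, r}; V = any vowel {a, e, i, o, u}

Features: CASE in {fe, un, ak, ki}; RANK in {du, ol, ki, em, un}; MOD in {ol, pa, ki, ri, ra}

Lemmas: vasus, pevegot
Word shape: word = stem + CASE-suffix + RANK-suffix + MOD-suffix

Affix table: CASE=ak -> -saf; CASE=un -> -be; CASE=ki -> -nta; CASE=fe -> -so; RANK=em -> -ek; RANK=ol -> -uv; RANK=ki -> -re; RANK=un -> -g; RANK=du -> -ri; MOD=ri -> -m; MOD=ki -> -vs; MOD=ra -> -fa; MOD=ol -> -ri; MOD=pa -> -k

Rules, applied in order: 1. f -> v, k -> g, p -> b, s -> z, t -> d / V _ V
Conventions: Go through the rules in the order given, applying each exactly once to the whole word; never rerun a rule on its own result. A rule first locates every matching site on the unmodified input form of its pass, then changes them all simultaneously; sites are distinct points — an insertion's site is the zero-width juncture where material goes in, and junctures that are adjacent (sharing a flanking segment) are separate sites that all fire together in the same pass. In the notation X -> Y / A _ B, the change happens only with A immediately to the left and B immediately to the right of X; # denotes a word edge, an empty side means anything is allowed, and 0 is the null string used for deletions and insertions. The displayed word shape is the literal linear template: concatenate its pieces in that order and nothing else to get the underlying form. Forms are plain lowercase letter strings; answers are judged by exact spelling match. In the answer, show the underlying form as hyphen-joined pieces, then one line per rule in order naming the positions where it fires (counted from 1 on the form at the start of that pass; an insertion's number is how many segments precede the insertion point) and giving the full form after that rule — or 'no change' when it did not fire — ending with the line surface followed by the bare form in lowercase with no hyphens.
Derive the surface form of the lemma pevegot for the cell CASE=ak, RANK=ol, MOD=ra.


underlying: pevegot-saf-uv-fa
1. f -> v, k -> g, p -> b, s -> z, t -> d / V _ V: fires at position(s) 10: pevegotsavuvfa
surface: pevegotsavuvfa


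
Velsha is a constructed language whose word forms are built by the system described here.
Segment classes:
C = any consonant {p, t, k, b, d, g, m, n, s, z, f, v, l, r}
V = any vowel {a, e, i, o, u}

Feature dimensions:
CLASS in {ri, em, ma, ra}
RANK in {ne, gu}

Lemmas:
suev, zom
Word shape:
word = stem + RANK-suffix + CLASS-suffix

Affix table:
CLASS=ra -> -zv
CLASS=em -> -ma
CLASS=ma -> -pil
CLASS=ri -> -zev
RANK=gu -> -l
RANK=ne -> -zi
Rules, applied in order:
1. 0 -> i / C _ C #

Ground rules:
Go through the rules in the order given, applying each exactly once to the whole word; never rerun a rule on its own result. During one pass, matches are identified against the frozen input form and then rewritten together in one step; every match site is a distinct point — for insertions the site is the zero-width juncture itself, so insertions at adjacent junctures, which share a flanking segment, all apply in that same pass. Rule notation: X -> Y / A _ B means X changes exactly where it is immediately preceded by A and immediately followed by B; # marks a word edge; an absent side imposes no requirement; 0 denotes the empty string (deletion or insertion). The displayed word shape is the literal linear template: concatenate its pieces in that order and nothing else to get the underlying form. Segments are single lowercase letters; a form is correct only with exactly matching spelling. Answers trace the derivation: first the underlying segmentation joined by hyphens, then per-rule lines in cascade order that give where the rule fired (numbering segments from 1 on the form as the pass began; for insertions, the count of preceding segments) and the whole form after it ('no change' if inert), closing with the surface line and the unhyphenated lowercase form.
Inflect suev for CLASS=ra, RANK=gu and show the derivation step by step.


underlying: suev-l-zv
1. 0 -> i / C _ C #: inserts after position(s) 6: suevlziv
surface: suevlziv


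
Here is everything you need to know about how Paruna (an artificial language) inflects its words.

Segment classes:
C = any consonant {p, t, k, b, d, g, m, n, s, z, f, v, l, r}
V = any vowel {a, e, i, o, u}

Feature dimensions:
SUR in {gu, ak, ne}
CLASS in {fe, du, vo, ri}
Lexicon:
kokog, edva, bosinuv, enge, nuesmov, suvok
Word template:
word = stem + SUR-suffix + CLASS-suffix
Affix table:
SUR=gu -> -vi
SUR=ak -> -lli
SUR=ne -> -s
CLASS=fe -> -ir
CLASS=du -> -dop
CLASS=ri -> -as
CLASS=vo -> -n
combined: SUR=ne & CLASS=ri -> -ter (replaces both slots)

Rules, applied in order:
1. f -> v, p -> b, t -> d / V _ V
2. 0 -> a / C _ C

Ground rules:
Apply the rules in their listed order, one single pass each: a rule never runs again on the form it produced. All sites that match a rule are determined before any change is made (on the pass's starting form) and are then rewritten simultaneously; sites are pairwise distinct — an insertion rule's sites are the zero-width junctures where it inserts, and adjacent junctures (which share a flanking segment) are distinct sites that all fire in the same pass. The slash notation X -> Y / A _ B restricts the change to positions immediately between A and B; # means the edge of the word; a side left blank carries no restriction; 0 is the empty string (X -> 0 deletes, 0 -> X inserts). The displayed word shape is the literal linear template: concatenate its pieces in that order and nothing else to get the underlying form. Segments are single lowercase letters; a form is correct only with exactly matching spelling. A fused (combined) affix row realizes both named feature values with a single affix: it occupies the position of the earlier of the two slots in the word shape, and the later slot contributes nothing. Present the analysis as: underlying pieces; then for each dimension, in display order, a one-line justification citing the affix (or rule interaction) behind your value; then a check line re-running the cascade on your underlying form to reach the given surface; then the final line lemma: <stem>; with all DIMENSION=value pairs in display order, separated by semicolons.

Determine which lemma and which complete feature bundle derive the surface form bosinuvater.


underlying: bosinuv-ter
SUR=ne - signalled by the combined affix row
CLASS=ri - signalled by the combined affix row
check: bosinuvter -> bosinuvter -> bosinuvater
lemma: bosinuv; SUR=ne; CLASS=ri


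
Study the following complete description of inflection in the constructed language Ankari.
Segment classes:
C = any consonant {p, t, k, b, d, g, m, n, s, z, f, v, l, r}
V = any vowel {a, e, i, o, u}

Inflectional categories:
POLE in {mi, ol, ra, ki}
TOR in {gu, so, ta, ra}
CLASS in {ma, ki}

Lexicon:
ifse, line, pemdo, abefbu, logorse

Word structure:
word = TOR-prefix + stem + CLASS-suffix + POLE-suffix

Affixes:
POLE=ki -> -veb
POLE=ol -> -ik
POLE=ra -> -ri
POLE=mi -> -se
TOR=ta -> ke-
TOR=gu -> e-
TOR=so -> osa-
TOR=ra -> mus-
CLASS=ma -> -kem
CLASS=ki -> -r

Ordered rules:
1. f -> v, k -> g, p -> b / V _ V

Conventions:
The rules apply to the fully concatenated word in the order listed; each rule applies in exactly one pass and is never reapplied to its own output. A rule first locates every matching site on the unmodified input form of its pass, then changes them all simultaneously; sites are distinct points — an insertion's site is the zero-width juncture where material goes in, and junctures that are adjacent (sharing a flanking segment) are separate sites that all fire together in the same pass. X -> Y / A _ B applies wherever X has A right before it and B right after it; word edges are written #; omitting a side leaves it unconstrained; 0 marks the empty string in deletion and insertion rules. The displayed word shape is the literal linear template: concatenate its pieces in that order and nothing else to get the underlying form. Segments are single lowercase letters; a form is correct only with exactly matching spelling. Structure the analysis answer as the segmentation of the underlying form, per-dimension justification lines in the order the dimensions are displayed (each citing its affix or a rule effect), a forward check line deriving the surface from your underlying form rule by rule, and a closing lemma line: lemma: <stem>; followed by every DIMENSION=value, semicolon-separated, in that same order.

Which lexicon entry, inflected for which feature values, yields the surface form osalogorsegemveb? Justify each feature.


underlying: osa-logorse-kem-veb
POLE=ki - signalled by the affix -veb
TOR=so - signalled by the affix osa-
CLASS=ma - signalled by the affix -kem
check: osalogorsekemveb -> osalogorsegemveb
lemma: logorse; POLE=ki; TOR=so; CLASS=ma


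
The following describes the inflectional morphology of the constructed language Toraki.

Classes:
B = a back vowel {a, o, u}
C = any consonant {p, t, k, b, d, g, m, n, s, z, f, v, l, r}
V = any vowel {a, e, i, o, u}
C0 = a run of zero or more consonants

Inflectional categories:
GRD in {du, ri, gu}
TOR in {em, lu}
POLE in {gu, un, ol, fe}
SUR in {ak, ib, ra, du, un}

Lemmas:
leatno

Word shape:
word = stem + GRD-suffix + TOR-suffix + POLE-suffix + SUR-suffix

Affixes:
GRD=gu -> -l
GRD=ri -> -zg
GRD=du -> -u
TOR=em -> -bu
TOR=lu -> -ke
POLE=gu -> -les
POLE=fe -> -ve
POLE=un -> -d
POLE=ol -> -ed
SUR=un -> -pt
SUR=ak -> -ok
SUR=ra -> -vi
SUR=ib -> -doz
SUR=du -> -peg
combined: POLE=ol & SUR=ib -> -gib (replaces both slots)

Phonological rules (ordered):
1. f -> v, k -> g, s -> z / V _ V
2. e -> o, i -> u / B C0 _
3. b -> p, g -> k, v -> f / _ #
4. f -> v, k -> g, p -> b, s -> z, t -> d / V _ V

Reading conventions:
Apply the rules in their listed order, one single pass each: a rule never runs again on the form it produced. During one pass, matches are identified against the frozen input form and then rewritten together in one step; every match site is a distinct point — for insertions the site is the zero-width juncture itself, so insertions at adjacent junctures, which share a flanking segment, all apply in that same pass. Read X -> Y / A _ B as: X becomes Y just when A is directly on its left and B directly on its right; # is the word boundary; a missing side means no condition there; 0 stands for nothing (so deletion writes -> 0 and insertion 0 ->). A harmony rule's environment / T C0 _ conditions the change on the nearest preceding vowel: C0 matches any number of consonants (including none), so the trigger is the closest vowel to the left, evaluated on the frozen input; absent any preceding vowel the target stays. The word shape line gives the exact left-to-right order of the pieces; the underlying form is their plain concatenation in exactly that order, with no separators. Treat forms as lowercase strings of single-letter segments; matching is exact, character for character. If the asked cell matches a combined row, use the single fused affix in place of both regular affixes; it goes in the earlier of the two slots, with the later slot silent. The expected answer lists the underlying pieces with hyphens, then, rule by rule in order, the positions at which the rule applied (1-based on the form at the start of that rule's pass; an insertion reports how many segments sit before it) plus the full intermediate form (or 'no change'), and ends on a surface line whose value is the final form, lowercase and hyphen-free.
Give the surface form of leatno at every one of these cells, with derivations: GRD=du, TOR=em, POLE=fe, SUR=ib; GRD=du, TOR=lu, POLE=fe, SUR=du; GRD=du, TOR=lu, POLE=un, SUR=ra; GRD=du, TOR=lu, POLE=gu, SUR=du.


cell GRD=du, TOR=em, POLE=fe, SUR=ib:
underlying: leatno-u-bu-ve-doz
1. f -> v, k -> g, s -> z / V _ V: no change
2. e -> o, i -> u / B C0 _: fires at position(s) 11: leatnoubuvodoz
3. b -> p, g -> k, v -> f / _ #: no change
4. f -> v, k -> g, p -> b, s -> z, t -> d / V _ V: no change
surface: leatnoubuvodoz

cell GRD=du, TOR=lu, POLE=fe, SUR=du:
underlying: leatno-u-ke-ve-peg
1. f -> v, k -> g, s -> z / V _ V: fires at position(s) 8: leatnougevepeg
2. e -> o, i -> u / B C0 _: fires at position(s) 9: leatnougovepeg
3. b -> p, g -> k, v -> f / _ #: fires at position(s) 14: leatnougovepek
4. f -> v, k -> g, p -> b, s -> z, t -> d / V _ V: fires at position(s) 12: leatnougovebek
surface: leatnougovebek

cell GRD=du, TOR=lu, POLE=un, SUR=ra:
underlying: leatno-u-ke-d-vi
1. f -> v, k -> g, s -> z / V _ V: fires at position(s) 8: leatnougedvi
2. e -> o, i -> u / B C0 _: fires at position(s) 9: leatnougodvi
3. b -> p, g -> k, v -> f / _ #: no change
4. f -> v, k -> g, p -> b, s -> z, t -> d / V _ V: no change
surface: leatnougodvi

cell GRD=du, TOR=lu, POLE=gu, SUR=du:
underlying: leatno-u-ke-les-peg
1. f -> v, k -> g, s -> z / V _ V: fires at position(s) 8: leatnougelespeg
2. e -> o, i -> u / B C0 _: fires at position(s) 9: leatnougolespeg
3. b -> p, g -> k, v -> f / _ #: fires at position(s) 15: leatnougolespek
4. f -> v, k -> g, p -> b, s -> z, t -> d / V _ V: no change
surface: leatnougolespek
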